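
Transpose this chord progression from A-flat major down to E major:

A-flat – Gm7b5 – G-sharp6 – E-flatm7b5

E D#m7b5 D##6 Bm7b5

A-flat major down to E major is a diminished fourth; each chord root moves by that interval while the quality stays the same.
A-flat: root A-flat down a diminished fourth → E, giving E.
Gm7b5: root G down a diminished fourth → D#, giving D#m7b5.
G-sharp6: root G-sharp down a diminished fourth → D##, giving D##6.
E-flatm7b5: root E-flat down a diminished fourth → B, giving Bm7b5.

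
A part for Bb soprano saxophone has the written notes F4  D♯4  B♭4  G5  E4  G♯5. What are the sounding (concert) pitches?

Eb4 C#4 Ab4 F5 D4 F#5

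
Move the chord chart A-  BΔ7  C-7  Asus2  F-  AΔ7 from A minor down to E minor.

A minor down to E minor is a perfect fourth; each chord root moves by that interval while the quality stays the same.
A-: root A down a perfect fourth → E, giving E-.
BΔ7: root B down a perfect fourth → F#, giving F#Δ7.
C-7: root C down a perfect fourth → G, giving G-7.
Asus2: root A down a perfect fourth → E, giving Esus2.
F-: root F down a perfect fourth → C, giving C-.
AΔ7: root A down a perfect fourth → E, giving EΔ7.

E- F#Δ7 G-7 Esus2 C- EΔ7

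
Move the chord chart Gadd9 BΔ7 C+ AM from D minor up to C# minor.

F#add9 A#Δ7 B+ G#M

D minor up to C# minor is a major seventh; each chord root moves by that interval while the quality stays the same.
Gadd9: root G up a major seventh → F#, giving F#add9.
BΔ7: root B up a major seventh → A#, giving A#Δ7.
C+: root C up a major seventh → B, giving B+.
AM: root A up a major seventh → G#, giving G#M.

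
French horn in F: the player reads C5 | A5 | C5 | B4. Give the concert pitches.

F4 D5 F4 E4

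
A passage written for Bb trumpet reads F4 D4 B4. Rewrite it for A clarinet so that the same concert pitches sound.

Gb4 Eb4 C5

First find concert pitch: the Bb trumpet sounds a major second below written, so F4 D4 B4 sounds Eb4 C4 A4.
Then write for A clarinet: it sounds a minor third below written, so the part must be a minor third above concert.
Eb4 → Gb4
C4 → Eb4
A4 → C5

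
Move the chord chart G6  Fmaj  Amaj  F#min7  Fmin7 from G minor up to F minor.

F6 Ebmaj Gmaj Emin7 Ebmin7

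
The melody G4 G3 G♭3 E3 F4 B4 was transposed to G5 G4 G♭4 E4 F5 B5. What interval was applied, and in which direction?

From G4 to G5 is 8 letter names — an octave of some quality.
G4 to G5 is 12 semitones, which makes it a perfect octave; the second version is higher, so the direction is up.
Checking another pair — B4 → B5 — gives the same interval.

up a perfect octave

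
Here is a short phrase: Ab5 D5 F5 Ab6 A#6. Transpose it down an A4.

Ebb5 Ab4 Cb5 Ebb6 E6

Ab5 gives Ebb5
D5 gives Ab4
F5 gives Cb5
Ab6 gives Ebb6
A#6 gives E6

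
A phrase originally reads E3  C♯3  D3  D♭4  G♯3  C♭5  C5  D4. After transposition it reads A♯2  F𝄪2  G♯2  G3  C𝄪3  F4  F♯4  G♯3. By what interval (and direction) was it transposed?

Take the first pair: E3 → A#2. E to A spans 5 letter names, so the interval is some kind of fifth.
A#2 to E3 is 6 semitones, which makes it a diminished fifth; the second version is lower, so the direction is down.
Checking another pair — D4 → G#3 — gives the same interval.

down a diminished fifth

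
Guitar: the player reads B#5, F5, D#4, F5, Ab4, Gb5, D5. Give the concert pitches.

The guitar sounds a perfect octave below written, so transpose each written note down a perfect octave.
B#5 to B#4
F5 to F4
D#4 to D#3
F5 to F4
Ab4 to Ab3
Gb5 to Gb4
D5 to D4

B#4 F4 D#3 F4 Ab3 Gb4 D4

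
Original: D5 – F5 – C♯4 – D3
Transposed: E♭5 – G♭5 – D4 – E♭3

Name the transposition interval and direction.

up a minor second

From D5 to Eb5 is 2 letter names — a second of some quality.
D5 to Eb5 is 1 semitone, which makes it a minor second; the second version is higher, so the direction is up.
Checking another pair — D3 → Eb3 — gives the same interval.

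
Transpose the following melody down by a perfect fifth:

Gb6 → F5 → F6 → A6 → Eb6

Cb6 Bb4 Bb5 D6 Ab5

Gb6 -> Cb6
F5 -> Bb4
F6 -> Bb5
A6 -> D6
Eb6 -> Ab5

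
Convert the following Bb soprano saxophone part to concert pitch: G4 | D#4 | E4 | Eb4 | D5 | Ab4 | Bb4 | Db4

F4 C#4 D4 Db4 C5 Gb4 Ab4 Cb4

The Bb soprano saxophone sounds a major second below written, so transpose each written note down a major second.
G4 → F4
D#4 → C#4
E4 → D4
Eb4 → Db4
D5 → C5
Ab4 → Gb4
Bb4 → Ab4
Db4 → Cb4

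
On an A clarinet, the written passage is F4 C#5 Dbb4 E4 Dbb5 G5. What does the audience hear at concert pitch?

Written C4 on the A clarinet sounds as A3, a minor third lower; apply that shift to every note.
F4 → D4
C#5 → A#4
Dbb4 → Bbb3
E4 → C#4
Dbb5 → Bbb4
G5 → E5

D4 A#4 Bbb3 C#4 Bbb4 E5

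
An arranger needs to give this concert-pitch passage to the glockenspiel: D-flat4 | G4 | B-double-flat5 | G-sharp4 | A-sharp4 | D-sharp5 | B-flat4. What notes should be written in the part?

Db2 G2 Bbb3 G#2 A#2 D#3 Bb2

The glockenspiel sounds a perfect fifteenth above written, so the written part must be a perfect fifteenth below concert — transpose each note down.
Db4 to Db2
G4 to G2
Bbb5 to Bbb3
G#4 to G#2
A#4 to A#2
D#5 to D#3
Bb4 to Bb2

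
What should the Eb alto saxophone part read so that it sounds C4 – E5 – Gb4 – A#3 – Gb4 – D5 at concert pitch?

The Eb alto saxophone sounds a major sixth below written, so the written part must be a major sixth above concert — transpose each note up.
C4 → A4
E5 → C#6
Gb4 → Eb5
A#3 → F##4
Gb4 → Eb5
D5 → B5

A4 C#6 Eb5 F##4 Eb5 B5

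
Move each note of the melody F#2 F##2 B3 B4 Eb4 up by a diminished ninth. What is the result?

F#2 becomes Gb3
F##2 becomes G3
B3 becomes Cb5
B4 becomes Cb6
Eb4 becomes Fbb5

Gb3 G3 Cb5 Cb6 Fbb5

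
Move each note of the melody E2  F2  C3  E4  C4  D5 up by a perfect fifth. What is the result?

E2 up a perfect fifth is B2.
F2: a fifth up reaches C, and 7 semitones makes it C3.
C3 up a perfect fifth is G3.
A perfect fifth up from E4 gives B4.
A perfect fifth up from C4 gives G4.
D5: a fifth up reaches A, and 7 semitones makes it A5.

B2 C3 G3 B4 G4 A5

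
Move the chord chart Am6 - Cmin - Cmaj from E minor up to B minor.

Em6 Gmin Gmaj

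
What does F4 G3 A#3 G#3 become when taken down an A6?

Abb3 Bbb2 C3 Bb2

An augmented sixth down from F4 gives Abb3.
G3: a sixth down reaches B, and 10 semitones makes it Bbb2.
An augmented sixth down from A#3 gives C3.
An augmented sixth down from G#3 gives Bb2.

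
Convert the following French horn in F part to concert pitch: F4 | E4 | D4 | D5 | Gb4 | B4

Written C4 on the French horn in F sounds as F3, a perfect fifth lower; apply that shift to every note.
F4 becomes Bb3
E4 becomes A3
D4 becomes G3
D5 becomes G4
Gb4 becomes Cb4
B4 becomes E4

Bb3 A3 G3 G4 Cb4 E4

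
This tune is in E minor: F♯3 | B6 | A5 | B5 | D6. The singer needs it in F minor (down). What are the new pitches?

E minor to F minor down is a major seventh, so every note moves down by that interval.
F#3 becomes G2
B6 becomes C6
A5 becomes Bb4
B5 becomes C5
D6 becomes Eb5

G2 C6 Bb4 C5 Eb5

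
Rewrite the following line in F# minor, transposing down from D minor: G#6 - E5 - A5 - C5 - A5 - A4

D minor to F# minor down is a minor sixth, so every note moves down by that interval.
G#6 gives B#5
E5 gives G#4
A5 gives C#5
C5 gives E4
A5 gives C#5
A4 gives C#4

B#5 G#4 C#5 E4 C#5 C#4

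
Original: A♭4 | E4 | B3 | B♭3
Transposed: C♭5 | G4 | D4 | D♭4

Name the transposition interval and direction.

up a minor third

From Ab4 to Cb5 is 3 letter names — a third of some quality.
Ab4 to Cb5 is 3 semitones, which makes it a minor third; the second version is higher, so the direction is up.
Checking another pair — Bb3 → Db4 — gives the same interval.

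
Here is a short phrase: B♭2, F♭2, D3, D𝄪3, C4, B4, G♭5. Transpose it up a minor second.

Cb3 Gbb2 Eb3 E#3 Db4 C5 Abb5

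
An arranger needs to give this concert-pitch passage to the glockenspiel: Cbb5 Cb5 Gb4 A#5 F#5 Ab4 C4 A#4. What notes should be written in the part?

Cbb3 Cb3 Gb2 A#3 F#3 Ab2 C2 A#2

The glockenspiel sounds a perfect fifteenth above written, so the written part must be a perfect fifteenth below concert — transpose each note down.
Cbb5 gives Cbb3
Cb5 gives Cb3
Gb4 gives Gb2
A#5 gives A#3
F#5 gives F#3
Ab4 gives Ab2
C4 gives C2
A#4 gives A#2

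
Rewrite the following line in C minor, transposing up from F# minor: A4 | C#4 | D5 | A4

Eb5 G4 Ab5 Eb5

From F# up to C is a diminished fifth; apply that to each pitch.
A4 gives Eb5
C#4 gives G4
D5 gives Ab5
A4 gives Eb5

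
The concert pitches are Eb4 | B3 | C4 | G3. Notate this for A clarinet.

Gb4 D4 Eb4 Bb3

Written C4 sounds as A3 on the A clarinet, so concert pitches are written a minor third up.
Eb4 -> Gb4
B3 -> D4
C4 -> Eb4
G3 -> Bb3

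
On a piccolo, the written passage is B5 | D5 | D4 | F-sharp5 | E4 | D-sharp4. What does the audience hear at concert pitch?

B6 D6 D5 F#6 E5 D#5

The piccolo sounds a perfect octave above written, so transpose each written note up a perfect octave.
B5 to B6
D5 to D6
D4 to D5
F#5 to F#6
E4 to E5
D#4 to D#5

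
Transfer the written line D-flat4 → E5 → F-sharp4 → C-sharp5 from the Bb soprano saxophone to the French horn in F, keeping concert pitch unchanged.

First find concert pitch: the Bb soprano saxophone sounds a major second below written, so D-flat4 E5 F-sharp4 C-sharp5 sounds Cb4 D5 E4 B4.
Then write for French horn in F: it sounds a perfect fifth below written, so the part must be a perfect fifth above concert.
Cb4 → Gb4
D5 → A5
E4 → B4
B4 → F#5

Gb4 A5 B4 F#5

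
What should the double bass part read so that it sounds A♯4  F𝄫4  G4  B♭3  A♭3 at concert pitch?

A#5 Fbb5 G5 Bb4 Ab4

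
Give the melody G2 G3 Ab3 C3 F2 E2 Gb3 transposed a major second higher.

G2 up a major second is A2.
G3: a second up reaches A, and 2 semitones makes it A3.
Ab3: a second up reaches B, and 2 semitones makes it Bb3.
C3: a second up reaches D, and 2 semitones makes it D3.
A major second up from F2 gives G2.
E2 up a major second is F#2.
A major second up from Gb3 gives Ab3.

A2 A3 Bb3 D3 G2 F#2 Ab3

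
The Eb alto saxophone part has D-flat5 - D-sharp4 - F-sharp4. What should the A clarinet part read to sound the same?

First find concert pitch: the Eb alto saxophone sounds a major sixth below written, so D-flat5 D-sharp4 F-sharp4 sounds Fb4 F#3 A3.
Then write for A clarinet: it sounds a minor third below written, so the part must be a minor third above concert.
Fb4 → Abb4
F#3 → A3
A3 → C4

Abb4 A3 C4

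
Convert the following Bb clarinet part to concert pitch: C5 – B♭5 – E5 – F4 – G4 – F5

The Bb clarinet sounds a major second below written, so transpose each written note down a major second.
C5 gives Bb4
Bb5 gives Ab5
E5 gives D5
F4 gives Eb4
G4 gives F4
F5 gives Eb5

Bb4 Ab5 D5 Eb4 F4 Eb5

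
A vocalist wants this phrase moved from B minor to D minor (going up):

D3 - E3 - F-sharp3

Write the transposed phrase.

B minor to D minor up is a minor third, so every note moves up by that interval.
D3 to F3
E3 to G3
F#3 to A3

F3 G3 A3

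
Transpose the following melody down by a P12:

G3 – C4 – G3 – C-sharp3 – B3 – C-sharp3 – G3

C2 F2 C2 F#1 E2 F#1 C2

G3 -> C2
C4 -> F2
G3 -> C2
C#3 -> F#1
B3 -> E2
C#3 -> F#1
G3 -> C2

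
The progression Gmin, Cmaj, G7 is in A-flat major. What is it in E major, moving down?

D#min G#maj D#7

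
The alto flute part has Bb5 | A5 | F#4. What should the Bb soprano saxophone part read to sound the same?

First find concert pitch: the alto flute sounds a perfect fourth below written, so Bb5 A5 F#4 sounds F5 E5 C#4.
Then write for Bb soprano saxophone: it sounds a major second below written, so the part must be a major second above concert.
F5 → G5
E5 → F#5
C#4 → D#4

G5 F#5 D#4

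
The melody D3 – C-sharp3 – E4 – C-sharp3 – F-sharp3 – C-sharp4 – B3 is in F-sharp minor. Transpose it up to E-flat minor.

From F-sharp up to E-flat is a diminished seventh; apply that to each pitch.
D3 -> Cb4
C#3 -> Bb3
E4 -> Db5
C#3 -> Bb3
F#3 -> Eb4
C#4 -> Bb4
B3 -> Ab4

Cb4 Bb3 Db5 Bb3 Eb4 Bb4 Ab4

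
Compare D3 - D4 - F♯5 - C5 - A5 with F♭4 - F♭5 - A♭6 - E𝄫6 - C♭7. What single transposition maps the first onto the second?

up a diminished tenth

Take the first pair: D3 → Fb4. D to F spans 10 letter names, so the interval is some kind of tenth.
D3 to Fb4 is 14 semitones, which makes it a diminished tenth; the second version is higher, so the direction is up.
Checking another pair — A5 → Cb7 — gives the same interval.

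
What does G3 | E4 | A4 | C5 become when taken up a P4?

C4 A4 D5 F5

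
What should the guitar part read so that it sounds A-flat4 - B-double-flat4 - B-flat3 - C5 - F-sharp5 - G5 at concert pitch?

The guitar sounds a perfect octave below written, so the written part must be a perfect octave above concert — transpose each note up.
Ab4 -> Ab5
Bbb4 -> Bbb5
Bb3 -> Bb4
C5 -> C6
F#5 -> F#6
G5 -> G6

Ab5 Bbb5 Bb4 C6 F#6 G6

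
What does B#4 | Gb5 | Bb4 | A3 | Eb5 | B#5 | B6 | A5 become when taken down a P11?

B#4 becomes F##3
Gb5 becomes Db4
Bb4 becomes F3
A3 becomes E2
Eb5 becomes Bb3
B#5 becomes F##4
B6 becomes F#5
A5 becomes E4

F##3 Db4 F3 E2 Bb3 F##4 F#5 E4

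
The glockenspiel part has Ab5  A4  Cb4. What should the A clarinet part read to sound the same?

Cb8 C7 Ebb6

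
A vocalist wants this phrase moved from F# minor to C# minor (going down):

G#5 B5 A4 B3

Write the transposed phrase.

D#5 F#5 E4 F#3

F# minor to C# minor down is a perfect fourth, so every note moves down by that interval.
G#5 to D#5
B5 to F#5
A4 to E4
B3 to F#3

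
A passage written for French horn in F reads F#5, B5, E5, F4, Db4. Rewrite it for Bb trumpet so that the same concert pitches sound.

First find concert pitch: the French horn in F sounds a perfect fifth below written, so F#5 B5 E5 F4 Db4 sounds B4 E5 A4 Bb3 Gb3.
Then write for Bb trumpet: it sounds a major second below written, so the part must be a major second above concert.
B4 → C#5
E5 → F#5
A4 → B4
Bb3 → C4
Gb3 → Ab3

C#5 F#5 B4 C4 Ab3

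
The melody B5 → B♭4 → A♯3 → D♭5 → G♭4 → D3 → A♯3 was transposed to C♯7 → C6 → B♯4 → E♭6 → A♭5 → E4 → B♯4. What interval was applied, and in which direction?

up a major ninth

From B5 to C#7 is 9 letter names — a ninth of some quality.
B5 to C#7 is 14 semitones, which makes it a major ninth; the second version is higher, so the direction is up.
Checking another pair — A#3 → B#4 — gives the same interval.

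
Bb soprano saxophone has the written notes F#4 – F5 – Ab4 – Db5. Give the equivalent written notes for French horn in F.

B4 Bb5 Db5 Gb5

First find concert pitch: the Bb soprano saxophone sounds a major second below written, so F#4 F5 Ab4 Db5 sounds E4 Eb5 Gb4 Cb5.
Then write for French horn in F: it sounds a perfect fifth below written, so the part must be a perfect fifth above concert.
E4 → B4
Eb5 → Bb5
Gb4 → Db5
Cb5 → Gb5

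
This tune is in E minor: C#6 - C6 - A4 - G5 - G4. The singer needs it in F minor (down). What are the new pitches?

D5 Db5 Bb3 Ab4 Ab3

E minor to F minor down is a major seventh, so every note moves down by that interval.
C#6 → D5
C6 → Db5
A4 → Bb3
G5 → Ab4
G4 → Ab3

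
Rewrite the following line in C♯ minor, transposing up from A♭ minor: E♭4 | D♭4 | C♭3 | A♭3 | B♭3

G#4 F#4 E3 C#4 D#4

From A♭ up to C♯ is an augmented third; apply that to each pitch.
Eb4 -> G#4
Db4 -> F#4
Cb3 -> E3
Ab3 -> C#4
Bb3 -> D#4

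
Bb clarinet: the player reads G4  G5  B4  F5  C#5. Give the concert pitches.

F4 F5 A4 Eb5 B4

Written C4 on the Bb clarinet sounds as Bb3, a major second lower; apply that shift to every note.
G4 becomes F4
G5 becomes F5
B4 becomes A4
F5 becomes Eb5
C#5 becomes B4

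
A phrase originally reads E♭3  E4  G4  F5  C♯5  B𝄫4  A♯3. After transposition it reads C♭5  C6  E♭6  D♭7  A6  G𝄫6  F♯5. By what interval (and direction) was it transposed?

up a minor thirteenth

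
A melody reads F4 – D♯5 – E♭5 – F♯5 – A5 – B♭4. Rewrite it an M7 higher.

E5 C##6 D6 E#6 G#6 A5

A major seventh up from F4 gives E5.
D#5 up a major seventh is C##6.
A major seventh up from Eb5 gives D6.
F#5 up a major seventh is E#6.
A5 up a major seventh is G#6.
A major seventh up from Bb4 gives A5.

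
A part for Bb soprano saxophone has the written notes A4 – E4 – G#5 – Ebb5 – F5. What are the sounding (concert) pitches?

G4 D4 F#5 Dbb5 Eb5

Written C4 on the Bb soprano saxophone sounds as Bb3, a major second lower; apply that shift to every note.
A4 → G4
E4 → D4
G#5 → F#5
Ebb5 → Dbb5
F5 → Eb5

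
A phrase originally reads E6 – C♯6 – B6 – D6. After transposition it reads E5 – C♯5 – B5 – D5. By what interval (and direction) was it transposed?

From E6 to E5 is 8 letter names — an octave of some quality.
E5 to E6 is 12 semitones, which makes it a perfect octave; the second version is lower, so the direction is down.
Checking another pair — D6 → D5 — gives the same interval.

down a perfect octave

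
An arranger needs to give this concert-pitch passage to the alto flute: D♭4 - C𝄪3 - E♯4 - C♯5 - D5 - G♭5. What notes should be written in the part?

Gb4 F##3 A#4 F#5 G5 Cb6

Written C4 sounds as G3 on the alto flute, so concert pitches are written a perfect fourth up.
Db4 becomes Gb4
C##3 becomes F##3
E#4 becomes A#4
C#5 becomes F#5
D5 becomes G5
Gb5 becomes Cb6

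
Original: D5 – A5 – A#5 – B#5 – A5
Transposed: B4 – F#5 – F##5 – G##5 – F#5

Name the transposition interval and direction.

down a minor third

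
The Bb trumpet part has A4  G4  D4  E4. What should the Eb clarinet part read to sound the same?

First find concert pitch: the Bb trumpet sounds a major second below written, so A4 G4 D4 E4 sounds G4 F4 C4 D4.
Then write for Eb clarinet: it sounds a minor third above written, so the part must be a minor third below concert.
G4 → E4
F4 → D4
C4 → A3
D4 → B3

E4 D4 A3 B3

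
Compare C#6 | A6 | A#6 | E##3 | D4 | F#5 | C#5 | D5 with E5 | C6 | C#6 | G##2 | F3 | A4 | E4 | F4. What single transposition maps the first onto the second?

down a major sixth

From C#6 to E5 is 6 letter names — a sixth of some quality.
E5 to C#6 is 9 semitones, which makes it a major sixth; the second version is lower, so the direction is down.
Checking another pair — D5 → F4 — gives the same interval.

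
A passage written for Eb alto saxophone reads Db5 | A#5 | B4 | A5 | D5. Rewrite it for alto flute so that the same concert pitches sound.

First find concert pitch: the Eb alto saxophone sounds a major sixth below written, so Db5 A#5 B4 A5 D5 sounds Fb4 C#5 D4 C5 F4.
Then write for alto flute: it sounds a perfect fourth below written, so the part must be a perfect fourth above concert.
Fb4 → Bbb4
C#5 → F#5
D4 → G4
C5 → F5
F4 → Bb4

Bbb4 F#5 G4 F5 Bb4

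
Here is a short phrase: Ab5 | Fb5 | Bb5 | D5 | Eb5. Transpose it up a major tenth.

Ab5 → C7
Fb5 → Ab6
Bb5 → D7
D5 → F#6
Eb5 → G6

C7 Ab6 D7 F#6 G6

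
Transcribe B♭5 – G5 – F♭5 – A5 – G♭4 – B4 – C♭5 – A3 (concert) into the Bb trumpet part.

C6 A5 Gb5 B5 Ab4 C#5 Db5 B3

The Bb trumpet sounds a major second below written, so the written part must be a major second above concert — transpose each note up.
Bb5 gives C6
G5 gives A5
Fb5 gives Gb5
A5 gives B5
Gb4 gives Ab4
B4 gives C#5
Cb5 gives Db5
A3 gives B3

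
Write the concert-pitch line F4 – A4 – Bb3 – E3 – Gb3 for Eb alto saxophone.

The Eb alto saxophone sounds a major sixth below written, so the written part must be a major sixth above concert — transpose each note up.
F4 → D5
A4 → F#5
Bb3 → G4
E3 → C#4
Gb3 → Eb4

D5 F#5 G4 C#4 Eb4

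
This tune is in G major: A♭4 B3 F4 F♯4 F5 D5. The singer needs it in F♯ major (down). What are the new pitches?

G4 A#3 E4 E#4 E5 C#5

From G down to F♯ is a minor second; apply that to each pitch.
Ab4 gives G4
B3 gives A#3
F4 gives E4
F#4 gives E#4
F5 gives E5
D5 gives C#5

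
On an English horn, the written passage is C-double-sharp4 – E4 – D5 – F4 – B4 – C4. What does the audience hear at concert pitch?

Written C4 on the English horn sounds as F3, a perfect fifth lower; apply that shift to every note.
C##4 to F##3
E4 to A3
D5 to G4
F4 to Bb3
B4 to E4
C4 to F3

F##3 A3 G4 Bb3 E4 F3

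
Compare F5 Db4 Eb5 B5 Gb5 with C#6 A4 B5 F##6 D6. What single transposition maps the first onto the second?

From F5 to C#6 is 5 letter names — a fifth of some quality.
F5 to C#6 is 8 semitones, which makes it an augmented fifth; the second version is higher, so the direction is up.
Checking another pair — Gb5 → D6 — gives the same interval.

up an augmented fifth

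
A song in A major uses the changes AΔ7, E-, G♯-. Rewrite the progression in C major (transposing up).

A major up to C major is a minor third; each chord root moves by that interval while the quality stays the same.
AΔ7: root A up a minor third → C, giving CΔ7.
E-: root E up a minor third → G, giving G-.
G♯-: root G♯ up a minor third → B, giving B-.

CΔ7 G- B-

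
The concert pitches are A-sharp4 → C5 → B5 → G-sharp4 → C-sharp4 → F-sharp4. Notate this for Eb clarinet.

F##4 A4 G#5 E#4 A#3 D#4

Written C4 sounds as Eb4 on the Eb clarinet, so concert pitches are written a minor third down.
A#4 -> F##4
C5 -> A4
B5 -> G#5
G#4 -> E#4
C#4 -> A#3
F#4 -> D#4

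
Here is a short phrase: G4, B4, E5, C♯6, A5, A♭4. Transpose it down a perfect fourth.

D4 F#4 B4 G#5 E5 Eb4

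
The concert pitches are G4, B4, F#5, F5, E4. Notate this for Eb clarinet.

E4 G#4 D#5 D5 C#4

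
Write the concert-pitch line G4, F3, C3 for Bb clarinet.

Written C4 sounds as Bb3 on the Bb clarinet, so concert pitches are written a major second up.
G4 -> A4
F3 -> G3
C3 -> D3

A4 G3 D3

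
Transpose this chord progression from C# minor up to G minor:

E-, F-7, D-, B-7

Bb- Cb-7 Ab- F-7

C# minor up to G minor is a diminished fifth; each chord root moves by that interval while the quality stays the same.
E-: root E up a diminished fifth → Bb, giving Bb-.
F-7: root F up a diminished fifth → Cb, giving Cb-7.
D-: root D up a diminished fifth → Ab, giving Ab-.
B-7: root B up a diminished fifth → F, giving F-7.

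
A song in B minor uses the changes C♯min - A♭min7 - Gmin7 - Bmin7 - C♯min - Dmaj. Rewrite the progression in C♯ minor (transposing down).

D#min Bbmin7 Amin7 C#min7 D#min Emaj

B minor down to C♯ minor is a minor seventh; each chord root moves by that interval while the quality stays the same.
C♯min: root C♯ down a minor seventh → D#, giving D#min.
A♭min7: root A♭ down a minor seventh → Bb, giving Bbmin7.
Gmin7: root G down a minor seventh → A, giving Amin7.
Bmin7: root B down a minor seventh → C#, giving C#min7.
C♯min: root C♯ down a minor seventh → D#, giving D#min.
Dmaj: root D down a minor seventh → E, giving Emaj.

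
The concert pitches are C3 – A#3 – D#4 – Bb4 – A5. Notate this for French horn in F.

The French horn in F sounds a perfect fifth below written, so the written part must be a perfect fifth above concert — transpose each note up.
C3 → G3
A#3 → E#4
D#4 → A#4
Bb4 → F5
A5 → E6

G3 E#4 A#4 F5 E6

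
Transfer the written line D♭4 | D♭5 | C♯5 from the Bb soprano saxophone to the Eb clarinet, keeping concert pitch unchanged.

Ab3 Ab4 G#4

First find concert pitch: the Bb soprano saxophone sounds a major second below written, so D♭4 D♭5 C♯5 sounds Cb4 Cb5 B4.
Then write for Eb clarinet: it sounds a minor third above written, so the part must be a minor third below concert.
Cb4 → Ab3
Cb5 → Ab4
B4 → G#4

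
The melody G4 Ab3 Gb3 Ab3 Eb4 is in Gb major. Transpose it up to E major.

E#5 F#4 E4 F#4 C#5

From Gb up to E is an augmented sixth; apply that to each pitch.
G4 -> E#5
Ab3 -> F#4
Gb3 -> E4
Ab3 -> F#4
Eb4 -> C#5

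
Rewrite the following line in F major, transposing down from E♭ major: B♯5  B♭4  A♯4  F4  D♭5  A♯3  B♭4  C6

E♭ major to F major down is a minor seventh, so every note moves down by that interval.
B#5 gives C##5
Bb4 gives C4
A#4 gives B#3
F4 gives G3
Db5 gives Eb4
A#3 gives B#2
Bb4 gives C4
C6 gives D5

C##5 C4 B#3 G3 Eb4 B#2 C4 D5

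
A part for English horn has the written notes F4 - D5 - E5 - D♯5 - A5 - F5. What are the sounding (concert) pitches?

Bb3 G4 A4 G#4 D5 Bb4

The English horn sounds a perfect fifth below written, so transpose each written note down a perfect fifth.
F4 to Bb3
D5 to G4
E5 to A4
D#5 to G#4
A5 to D5
F5 to Bb4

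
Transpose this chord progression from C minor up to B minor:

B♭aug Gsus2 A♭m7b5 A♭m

Aaug F#sus2 Gm7b5 Gm

C minor up to B minor is a major seventh; each chord root moves by that interval while the quality stays the same.
B♭aug: root B♭ up a major seventh → A, giving Aaug.
Gsus2: root G up a major seventh → F#, giving F#sus2.
A♭m7b5: root A♭ up a major seventh → G, giving Gm7b5.
A♭m: root A♭ up a major seventh → G, giving Gm.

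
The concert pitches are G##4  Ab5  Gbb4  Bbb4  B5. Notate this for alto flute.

C##5 Db6 Cbb5 Ebb5 E6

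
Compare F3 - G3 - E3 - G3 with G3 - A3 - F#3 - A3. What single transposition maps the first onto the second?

up a major second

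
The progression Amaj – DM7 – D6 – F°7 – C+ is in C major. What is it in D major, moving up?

C major up to D major is a major second; each chord root moves by that interval while the quality stays the same.
Amaj: root A up a major second → B, giving Bmaj.
DM7: root D up a major second → E, giving EM7.
D6: root D up a major second → E, giving E6.
F°7: root F up a major second → G, giving G°7.
C+: root C up a major second → D, giving D+.

Bmaj EM7 E6 G°7 D+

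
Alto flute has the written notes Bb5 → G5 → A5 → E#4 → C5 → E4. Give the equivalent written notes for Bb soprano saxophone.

G5 E5 F#5 C##4 A4 C#4

First find concert pitch: the alto flute sounds a perfect fourth below written, so Bb5 G5 A5 E#4 C5 E4 sounds F5 D5 E5 B#3 G4 B3.
Then write for Bb soprano saxophone: it sounds a major second below written, so the part must be a major second above concert.
F5 → G5
D5 → E5
E5 → F#5
B#3 → C##4
G4 → A4
B3 → C#4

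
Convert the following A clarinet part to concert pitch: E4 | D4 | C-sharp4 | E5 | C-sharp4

C#4 B3 A#3 C#5 A#3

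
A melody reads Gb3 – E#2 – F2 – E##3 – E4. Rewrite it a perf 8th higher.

Gb3 → Gb4
E#2 → E#3
F2 → F3
E##3 → E##4
E4 → E5

Gb4 E#3 F3 E##4 E5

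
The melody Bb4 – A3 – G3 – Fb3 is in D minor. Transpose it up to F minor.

Db5 C4 Bb3 Abb3

From D up to F is a minor third; apply that to each pitch.
Bb4 to Db5
A3 to C4
G3 to Bb3
Fb3 to Abb3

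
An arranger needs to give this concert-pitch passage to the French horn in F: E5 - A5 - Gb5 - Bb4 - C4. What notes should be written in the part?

The French horn in F sounds a perfect fifth below written, so the written part must be a perfect fifth above concert — transpose each note up.
E5 → B5
A5 → E6
Gb5 → Db6
Bb4 → F5
C4 → G4

B5 E6 Db6 F5 G4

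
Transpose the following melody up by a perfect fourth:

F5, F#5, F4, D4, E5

Bb5 B5 Bb4 G4 A5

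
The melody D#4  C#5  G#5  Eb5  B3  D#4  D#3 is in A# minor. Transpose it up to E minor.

A4 G5 D6 Bbb5 F4 A4 A3

From A# up to E is a diminished fifth; apply that to each pitch.
D#4 gives A4
C#5 gives G5
G#5 gives D6
Eb5 gives Bbb5
B3 gives F4
D#4 gives A4
D#3 gives A3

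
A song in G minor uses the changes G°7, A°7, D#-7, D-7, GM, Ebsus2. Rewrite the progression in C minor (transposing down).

G minor down to C minor is a perfect fifth; each chord root moves by that interval while the quality stays the same.
G°7: root G down a perfect fifth → C, giving C°7.
A°7: root A down a perfect fifth → D, giving D°7.
D#-7: root D# down a perfect fifth → G#, giving G#-7.
D-7: root D down a perfect fifth → G, giving G-7.
GM: root G down a perfect fifth → C, giving CM.
Ebsus2: root Eb down a perfect fifth → Ab, giving Absus2.

C°7 D°7 G#-7 G-7 CM Absus2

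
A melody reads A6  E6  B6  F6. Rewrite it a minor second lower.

G#6 D#6 A#6 E6

A6 becomes G#6
E6 becomes D#6
B6 becomes A#6
F6 becomes E6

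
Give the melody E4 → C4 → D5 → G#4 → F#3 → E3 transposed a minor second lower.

E4 to D#4
C4 to B3
D5 to C#5
G#4 to F##4
F#3 to E#3
E3 to D#3

D#4 B3 C#5 F##4 E#3 D#3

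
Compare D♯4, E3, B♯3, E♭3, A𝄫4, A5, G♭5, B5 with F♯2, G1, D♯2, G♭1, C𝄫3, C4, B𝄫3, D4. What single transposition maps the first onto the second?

From D#4 to F#2 is 13 letter names — a thirteenth of some quality.
F#2 to D#4 is 21 semitones, which makes it a major thirteenth; the second version is lower, so the direction is down.
Checking another pair — B5 → D4 — gives the same interval.

down a major thirteenth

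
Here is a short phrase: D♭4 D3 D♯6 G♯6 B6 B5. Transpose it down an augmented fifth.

Gbb3 Gb2 G5 C6 Eb6 Eb5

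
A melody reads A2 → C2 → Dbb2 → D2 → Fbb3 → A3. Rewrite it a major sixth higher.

F#3 A2 Bbb2 B2 Dbb4 F#4

A2: a sixth up reaches F, and 9 semitones makes it F#3.
A major sixth up from C2 gives A2.
A major sixth up from Dbb2 gives Bbb2.
D2: a sixth up reaches B, and 9 semitones makes it B2.
A major sixth up from Fbb3 gives Dbb4.
A major sixth up from A3 gives F#4.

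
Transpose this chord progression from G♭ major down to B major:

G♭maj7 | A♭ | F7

Bmaj7 C# A#7

G♭ major down to B major is a diminished sixth; each chord root moves by that interval while the quality stays the same.
G♭maj7: root G♭ down a diminished sixth → B, giving Bmaj7.
A♭: root A♭ down a diminished sixth → C#, giving C#.
F7: root F down a diminished sixth → A#, giving A#7.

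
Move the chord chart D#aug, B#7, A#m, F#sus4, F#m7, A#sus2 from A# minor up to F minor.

Bbaug G7 Fm Dbsus4 Dbm7 Fsus2

A# minor up to F minor is a diminished sixth; each chord root moves by that interval while the quality stays the same.
D#aug: root D# up a diminished sixth → Bb, giving Bbaug.
B#7: root B# up a diminished sixth → G, giving G7.
A#m: root A# up a diminished sixth → F, giving Fm.
F#sus4: root F# up a diminished sixth → Db, giving Dbsus4.
F#m7: root F# up a diminished sixth → Db, giving Dbm7.
A#sus2: root A# up a diminished sixth → F, giving Fsus2.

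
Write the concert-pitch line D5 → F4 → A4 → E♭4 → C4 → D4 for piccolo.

D4 F3 A3 Eb3 C3 D3

The piccolo sounds a perfect octave above written, so the written part must be a perfect octave below concert — transpose each note down.
D5 gives D4
F4 gives F3
A4 gives A3
Eb4 gives Eb3
C4 gives C3
D4 gives D3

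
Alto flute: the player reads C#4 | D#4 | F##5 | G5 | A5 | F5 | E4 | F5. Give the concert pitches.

G#3 A#3 C##5 D5 E5 C5 B3 C5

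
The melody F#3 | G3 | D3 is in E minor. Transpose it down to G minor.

E minor to G minor down is a major sixth, so every note moves down by that interval.
F#3 -> A2
G3 -> Bb2
D3 -> F2

A2 Bb2 F2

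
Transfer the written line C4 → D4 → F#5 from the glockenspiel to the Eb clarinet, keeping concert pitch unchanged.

First find concert pitch: the glockenspiel sounds a perfect fifteenth above written, so C4 D4 F#5 sounds C6 D6 F#7.
Then write for Eb clarinet: it sounds a minor third above written, so the part must be a minor third below concert.
C6 → A5
D6 → B5
F#7 → D#7

A5 B5 D#7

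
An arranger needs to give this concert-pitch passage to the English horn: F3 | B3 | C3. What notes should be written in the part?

The English horn sounds a perfect fifth below written, so the written part must be a perfect fifth above concert — transpose each note up.
F3 gives C4
B3 gives F#4
C3 gives G3

C4 F#4 G3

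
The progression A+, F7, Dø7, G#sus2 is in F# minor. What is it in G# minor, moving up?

B+ G7 Eø7 A#sus2

F# minor up to G# minor is a major second; each chord root moves by that interval while the quality stays the same.
A+: root A up a major second → B, giving B+.
F7: root F up a major second → G, giving G7.
Dø7: root D up a major second → E, giving Eø7.
G#sus2: root G# up a major second → A#, giving A#sus2.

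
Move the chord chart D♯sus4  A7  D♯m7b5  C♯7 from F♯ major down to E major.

C#sus4 G7 C#m7b5 B7

F♯ major down to E major is a major second; each chord root moves by that interval while the quality stays the same.
D♯sus4: root D♯ down a major second → C#, giving C#sus4.
A7: root A down a major second → G, giving G7.
D♯m7b5: root D♯ down a major second → C#, giving C#m7b5.
C♯7: root C♯ down a major second → B, giving B7.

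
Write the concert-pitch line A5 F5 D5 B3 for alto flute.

Written C4 sounds as G3 on the alto flute, so concert pitches are written a perfect fourth up.
A5 becomes D6
F5 becomes Bb5
D5 becomes G5
B3 becomes E4

D6 Bb5 G5 E4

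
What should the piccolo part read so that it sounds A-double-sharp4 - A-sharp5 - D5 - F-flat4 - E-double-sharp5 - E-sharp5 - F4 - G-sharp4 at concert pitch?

A##3 A#4 D4 Fb3 E##4 E#4 F3 G#3

The piccolo sounds a perfect octave above written, so the written part must be a perfect octave below concert — transpose each note down.
A##4 gives A##3
A#5 gives A#4
D5 gives D4
Fb4 gives Fb3
E##5 gives E##4
E#5 gives E#4
F4 gives F3
G#4 gives G#3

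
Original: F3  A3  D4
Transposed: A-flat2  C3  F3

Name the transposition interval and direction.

down a major sixth

From F3 to Ab2 is 6 letter names — a sixth of some quality.
Ab2 to F3 is 9 semitones, which makes it a major sixth; the second version is lower, so the direction is down.
Checking another pair — D4 → F3 — gives the same interval.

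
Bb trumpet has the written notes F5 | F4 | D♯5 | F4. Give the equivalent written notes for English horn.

Bb5 Bb4 G#5 Bb4

First find concert pitch: the Bb trumpet sounds a major second below written, so F5 F4 D♯5 F4 sounds Eb5 Eb4 C#5 Eb4.
Then write for English horn: it sounds a perfect fifth below written, so the part must be a perfect fifth above concert.
Eb5 → Bb5
Eb4 → Bb4
C#5 → G#5
Eb4 → Bb4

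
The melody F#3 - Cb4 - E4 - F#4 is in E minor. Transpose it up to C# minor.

From E up to C# is a major sixth; apply that to each pitch.
F#3 becomes D#4
Cb4 becomes Ab4
E4 becomes C#5
F#4 becomes D#5

D#4 Ab4 C#5 D#5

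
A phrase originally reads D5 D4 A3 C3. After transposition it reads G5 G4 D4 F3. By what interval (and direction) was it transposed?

up a perfect fourth

From D5 to G5 is 4 letter names — a fourth of some quality.
D5 to G5 is 5 semitones, which makes it a perfect fourth; the second version is higher, so the direction is up.
Checking another pair — C3 → F3 — gives the same interval.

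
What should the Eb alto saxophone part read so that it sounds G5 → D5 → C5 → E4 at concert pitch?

E6 B5 A5 C#5

The Eb alto saxophone sounds a major sixth below written, so the written part must be a major sixth above concert — transpose each note up.
G5 to E6
D5 to B5
C5 to A5
E4 to C#5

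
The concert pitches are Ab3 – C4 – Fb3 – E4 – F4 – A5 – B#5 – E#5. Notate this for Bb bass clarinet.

Bb4 D5 Gb4 F#5 G5 B6 C##7 F##6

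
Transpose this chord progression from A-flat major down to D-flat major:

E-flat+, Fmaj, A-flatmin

A-flat major down to D-flat major is a perfect fifth; each chord root moves by that interval while the quality stays the same.
E-flat+: root E-flat down a perfect fifth → Ab, giving Ab+.
Fmaj: root F down a perfect fifth → Bb, giving Bbmaj.
A-flatmin: root A-flat down a perfect fifth → Db, giving Dbmin.

Ab+ Bbmaj Dbmin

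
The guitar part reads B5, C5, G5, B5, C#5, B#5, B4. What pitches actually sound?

The guitar sounds a perfect octave below written, so transpose each written note down a perfect octave.
B5 → B4
C5 → C4
G5 → G4
B5 → B4
C#5 → C#4
B#5 → B#4
B4 → B3

B4 C4 G4 B4 C#4 B#4 B3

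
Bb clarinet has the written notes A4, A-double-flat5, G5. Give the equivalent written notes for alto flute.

C5 Cbb6 Bb5

First find concert pitch: the Bb clarinet sounds a major second below written, so A4 A-double-flat5 G5 sounds G4 Gbb5 F5.
Then write for alto flute: it sounds a perfect fourth below written, so the part must be a perfect fourth above concert.
G4 → C5
Gbb5 → Cbb6
F5 → Bb5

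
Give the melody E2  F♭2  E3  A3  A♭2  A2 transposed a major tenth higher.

G#3 Ab3 G#4 C#5 C4 C#4

E2 up a major tenth is G#3.
Fb2 up a major tenth is Ab3.
E3: a tenth up reaches G, and 16 semitones makes it G#4.
A3 up a major tenth is C#5.
A major tenth up from Ab2 gives C4.
A major tenth up from A2 gives C#4.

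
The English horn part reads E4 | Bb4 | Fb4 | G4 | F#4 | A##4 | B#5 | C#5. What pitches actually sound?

A3 Eb4 Bbb3 C4 B3 D##4 E#5 F#4

The English horn sounds a perfect fifth below written, so transpose each written note down a perfect fifth.
E4 -> A3
Bb4 -> Eb4
Fb4 -> Bbb3
G4 -> C4
F#4 -> B3
A##4 -> D##4
B#5 -> E#5
C#5 -> F#4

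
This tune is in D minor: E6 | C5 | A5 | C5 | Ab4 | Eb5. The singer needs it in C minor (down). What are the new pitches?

D6 Bb4 G5 Bb4 Gb4 Db5

D minor to C minor down is a major second, so every note moves down by that interval.
E6 becomes D6
C5 becomes Bb4
A5 becomes G5
C5 becomes Bb4
Ab4 becomes Gb4
Eb5 becomes Db5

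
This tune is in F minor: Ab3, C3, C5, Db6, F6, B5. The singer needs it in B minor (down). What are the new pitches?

D3 F#2 F#4 G5 B5 E#5

From F down to B is a diminished fifth; apply that to each pitch.
Ab3 → D3
C3 → F#2
C5 → F#4
Db6 → G5
F6 → B5
B5 → E#5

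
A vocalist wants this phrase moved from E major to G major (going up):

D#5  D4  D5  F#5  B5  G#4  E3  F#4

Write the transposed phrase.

E major to G major up is a minor third, so every note moves up by that interval.
D#5 -> F#5
D4 -> F4
D5 -> F5
F#5 -> A5
B5 -> D6
G#4 -> B4
E3 -> G3
F#4 -> A4

F#5 F4 F5 A5 D6 B4 G3 A4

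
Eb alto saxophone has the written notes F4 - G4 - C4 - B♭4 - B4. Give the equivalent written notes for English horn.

Eb4 F4 Bb3 Ab4 A4

First find concert pitch: the Eb alto saxophone sounds a major sixth below written, so F4 G4 C4 B♭4 B4 sounds Ab3 Bb3 Eb3 Db4 D4.
Then write for English horn: it sounds a perfect fifth below written, so the part must be a perfect fifth above concert.
Ab3 → Eb4
Bb3 → F4
Eb3 → Bb3
Db4 → Ab4
D4 → A4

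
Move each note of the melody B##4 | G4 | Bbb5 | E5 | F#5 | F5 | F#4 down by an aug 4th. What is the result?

B##4 down an augmented fourth is F##4.
G4: a fourth down reaches D, and 6 semitones makes it Db4.
An augmented fourth down from Bbb5 gives Fbb5.
E5: a fourth down reaches B, and 6 semitones makes it Bb4.
F#5: a fourth down reaches C, and 6 semitones makes it C5.
F5: a fourth down reaches C, and 6 semitones makes it Cb5.
F#4 down an augmented fourth is C4.

F##4 Db4 Fbb5 Bb4 C5 Cb5 C4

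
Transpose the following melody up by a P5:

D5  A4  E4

A5 E5 B4

D5: a fifth up reaches A, and 7 semitones makes it A5.
A4 up a perfect fifth is E5.
E4: a fifth up reaches B, and 7 semitones makes it B4.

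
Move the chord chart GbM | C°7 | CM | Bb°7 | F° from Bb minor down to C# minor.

AM D#°7 D#M C#°7 G#°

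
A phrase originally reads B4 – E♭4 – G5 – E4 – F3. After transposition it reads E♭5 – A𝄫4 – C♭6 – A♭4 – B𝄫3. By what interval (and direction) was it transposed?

up a diminished fourth

From B4 to Eb5 is 4 letter names — a fourth of some quality.
B4 to Eb5 is 4 semitones, which makes it a diminished fourth; the second version is higher, so the direction is up.
Checking another pair — F3 → Bbb3 — gives the same interval.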